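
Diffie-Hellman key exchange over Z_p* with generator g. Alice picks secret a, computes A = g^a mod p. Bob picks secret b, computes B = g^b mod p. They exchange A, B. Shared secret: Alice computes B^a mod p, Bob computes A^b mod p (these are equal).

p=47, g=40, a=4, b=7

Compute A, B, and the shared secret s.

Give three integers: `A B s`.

Answer: 4 38 28

Derivation:
A = 40^4 mod 47  (bits of 4 = 100)
  bit 0 = 1: r = r^2 * 40 mod 47 = 1^2 * 40 = 1*40 = 40
  bit 1 = 0: r = r^2 mod 47 = 40^2 = 2
  bit 2 = 0: r = r^2 mod 47 = 2^2 = 4
  -> A = 4
B = 40^7 mod 47  (bits of 7 = 111)
  bit 0 = 1: r = r^2 * 40 mod 47 = 1^2 * 40 = 1*40 = 40
  bit 1 = 1: r = r^2 * 40 mod 47 = 40^2 * 40 = 2*40 = 33
  bit 2 = 1: r = r^2 * 40 mod 47 = 33^2 * 40 = 8*40 = 38
  -> B = 38
s = B^a = 38^4 mod 47  (bits of 4 = 100)
  bit 0 = 1: r = r^2 * 38 mod 47 = 1^2 * 38 = 1*38 = 38
  bit 1 = 0: r = r^2 mod 47 = 38^2 = 34
  bit 2 = 0: r = r^2 mod 47 = 34^2 = 28
  -> s = B^a = 28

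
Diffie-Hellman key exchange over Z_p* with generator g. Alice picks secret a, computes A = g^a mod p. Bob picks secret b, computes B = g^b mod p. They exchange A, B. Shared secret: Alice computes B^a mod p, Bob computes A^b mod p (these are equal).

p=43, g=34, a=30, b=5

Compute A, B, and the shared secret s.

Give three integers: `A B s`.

A = 34^30 mod 43  (bits of 30 = 11110)
  bit 0 = 1: r = r^2 * 34 mod 43 = 1^2 * 34 = 1*34 = 34
  bit 1 = 1: r = r^2 * 34 mod 43 = 34^2 * 34 = 38*34 = 2
  bit 2 = 1: r = r^2 * 34 mod 43 = 2^2 * 34 = 4*34 = 7
  bit 3 = 1: r = r^2 * 34 mod 43 = 7^2 * 34 = 6*34 = 32
  bit 4 = 0: r = r^2 mod 43 = 32^2 = 35
  -> A = 35
B = 34^5 mod 43  (bits of 5 = 101)
  bit 0 = 1: r = r^2 * 34 mod 43 = 1^2 * 34 = 1*34 = 34
  bit 1 = 0: r = r^2 mod 43 = 34^2 = 38
  bit 2 = 1: r = r^2 * 34 mod 43 = 38^2 * 34 = 25*34 = 33
  -> B = 33
s = B^a = 33^30 mod 43  (bits of 30 = 11110)
  bit 0 = 1: r = r^2 * 33 mod 43 = 1^2 * 33 = 1*33 = 33
  bit 1 = 1: r = r^2 * 33 mod 43 = 33^2 * 33 = 14*33 = 32
  bit 2 = 1: r = r^2 * 33 mod 43 = 32^2 * 33 = 35*33 = 37
  bit 3 = 1: r = r^2 * 33 mod 43 = 37^2 * 33 = 36*33 = 27
  bit 4 = 0: r = r^2 mod 43 = 27^2 = 41
  -> s = B^a = 41

Answer: 35 33 41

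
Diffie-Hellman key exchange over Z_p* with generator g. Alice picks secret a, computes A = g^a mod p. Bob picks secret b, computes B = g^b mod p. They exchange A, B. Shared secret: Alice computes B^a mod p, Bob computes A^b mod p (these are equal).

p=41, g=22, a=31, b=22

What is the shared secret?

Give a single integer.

A = 22^31 mod 41  (bits of 31 = 11111)
  bit 0 = 1: r = r^2 * 22 mod 41 = 1^2 * 22 = 1*22 = 22
  bit 1 = 1: r = r^2 * 22 mod 41 = 22^2 * 22 = 33*22 = 29
  bit 2 = 1: r = r^2 * 22 mod 41 = 29^2 * 22 = 21*22 = 11
  bit 3 = 1: r = r^2 * 22 mod 41 = 11^2 * 22 = 39*22 = 38
  bit 4 = 1: r = r^2 * 22 mod 41 = 38^2 * 22 = 9*22 = 34
  -> A = 34
B = 22^22 mod 41  (bits of 22 = 10110)
  bit 0 = 1: r = r^2 * 22 mod 41 = 1^2 * 22 = 1*22 = 22
  bit 1 = 0: r = r^2 mod 41 = 22^2 = 33
  bit 2 = 1: r = r^2 * 22 mod 41 = 33^2 * 22 = 23*22 = 14
  bit 3 = 1: r = r^2 * 22 mod 41 = 14^2 * 22 = 32*22 = 7
  bit 4 = 0: r = r^2 mod 41 = 7^2 = 8
  -> B = 8
s = B^a = 8^31 mod 41  (bits of 31 = 11111)
  bit 0 = 1: r = r^2 * 8 mod 41 = 1^2 * 8 = 1*8 = 8
  bit 1 = 1: r = r^2 * 8 mod 41 = 8^2 * 8 = 23*8 = 20
  bit 2 = 1: r = r^2 * 8 mod 41 = 20^2 * 8 = 31*8 = 2
  bit 3 = 1: r = r^2 * 8 mod 41 = 2^2 * 8 = 4*8 = 32
  bit 4 = 1: r = r^2 * 8 mod 41 = 32^2 * 8 = 40*8 = 33
  -> s = B^a = 33

Answer: 33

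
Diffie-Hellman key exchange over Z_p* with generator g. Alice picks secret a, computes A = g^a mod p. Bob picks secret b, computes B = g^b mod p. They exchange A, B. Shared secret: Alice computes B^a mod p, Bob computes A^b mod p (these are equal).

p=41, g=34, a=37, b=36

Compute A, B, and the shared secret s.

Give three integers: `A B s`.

Answer: 30 25 31

Derivation:
A = 34^37 mod 41  (bits of 37 = 100101)
  bit 0 = 1: r = r^2 * 34 mod 41 = 1^2 * 34 = 1*34 = 34
  bit 1 = 0: r = r^2 mod 41 = 34^2 = 8
  bit 2 = 0: r = r^2 mod 41 = 8^2 = 23
  bit 3 = 1: r = r^2 * 34 mod 41 = 23^2 * 34 = 37*34 = 28
  bit 4 = 0: r = r^2 mod 41 = 28^2 = 5
  bit 5 = 1: r = r^2 * 34 mod 41 = 5^2 * 34 = 25*34 = 30
  -> A = 30
B = 34^36 mod 41  (bits of 36 = 100100)
  bit 0 = 1: r = r^2 * 34 mod 41 = 1^2 * 34 = 1*34 = 34
  bit 1 = 0: r = r^2 mod 41 = 34^2 = 8
  bit 2 = 0: r = r^2 mod 41 = 8^2 = 23
  bit 3 = 1: r = r^2 * 34 mod 41 = 23^2 * 34 = 37*34 = 28
  bit 4 = 0: r = r^2 mod 41 = 28^2 = 5
  bit 5 = 0: r = r^2 mod 41 = 5^2 = 25
  -> B = 25
s = B^a = 25^37 mod 41  (bits of 37 = 100101)
  bit 0 = 1: r = r^2 * 25 mod 41 = 1^2 * 25 = 1*25 = 25
  bit 1 = 0: r = r^2 mod 41 = 25^2 = 10
  bit 2 = 0: r = r^2 mod 41 = 10^2 = 18
  bit 3 = 1: r = r^2 * 25 mod 41 = 18^2 * 25 = 37*25 = 23
  bit 4 = 0: r = r^2 mod 41 = 23^2 = 37
  bit 5 = 1: r = r^2 * 25 mod 41 = 37^2 * 25 = 16*25 = 31
  -> s = B^a = 31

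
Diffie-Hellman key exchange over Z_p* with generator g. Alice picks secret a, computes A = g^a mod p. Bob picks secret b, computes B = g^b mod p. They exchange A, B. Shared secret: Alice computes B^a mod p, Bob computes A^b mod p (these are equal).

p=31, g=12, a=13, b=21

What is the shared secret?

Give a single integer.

Answer: 23

Derivation:
A = 12^13 mod 31  (bits of 13 = 1101)
  bit 0 = 1: r = r^2 * 12 mod 31 = 1^2 * 12 = 1*12 = 12
  bit 1 = 1: r = r^2 * 12 mod 31 = 12^2 * 12 = 20*12 = 23
  bit 2 = 0: r = r^2 mod 31 = 23^2 = 2
  bit 3 = 1: r = r^2 * 12 mod 31 = 2^2 * 12 = 4*12 = 17
  -> A = 17
B = 12^21 mod 31  (bits of 21 = 10101)
  bit 0 = 1: r = r^2 * 12 mod 31 = 1^2 * 12 = 1*12 = 12
  bit 1 = 0: r = r^2 mod 31 = 12^2 = 20
  bit 2 = 1: r = r^2 * 12 mod 31 = 20^2 * 12 = 28*12 = 26
  bit 3 = 0: r = r^2 mod 31 = 26^2 = 25
  bit 4 = 1: r = r^2 * 12 mod 31 = 25^2 * 12 = 5*12 = 29
  -> B = 29
s = B^a = 29^13 mod 31  (bits of 13 = 1101)
  bit 0 = 1: r = r^2 * 29 mod 31 = 1^2 * 29 = 1*29 = 29
  bit 1 = 1: r = r^2 * 29 mod 31 = 29^2 * 29 = 4*29 = 23
  bit 2 = 0: r = r^2 mod 31 = 23^2 = 2
  bit 3 = 1: r = r^2 * 29 mod 31 = 2^2 * 29 = 4*29 = 23
  -> s = B^a = 23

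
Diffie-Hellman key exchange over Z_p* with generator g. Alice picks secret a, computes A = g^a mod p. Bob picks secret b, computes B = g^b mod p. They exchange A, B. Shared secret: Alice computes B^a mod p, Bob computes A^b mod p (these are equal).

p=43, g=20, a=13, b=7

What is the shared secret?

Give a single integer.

Answer: 37

Derivation:
A = 20^13 mod 43  (bits of 13 = 1101)
  bit 0 = 1: r = r^2 * 20 mod 43 = 1^2 * 20 = 1*20 = 20
  bit 1 = 1: r = r^2 * 20 mod 43 = 20^2 * 20 = 13*20 = 2
  bit 2 = 0: r = r^2 mod 43 = 2^2 = 4
  bit 3 = 1: r = r^2 * 20 mod 43 = 4^2 * 20 = 16*20 = 19
  -> A = 19
B = 20^7 mod 43  (bits of 7 = 111)
  bit 0 = 1: r = r^2 * 20 mod 43 = 1^2 * 20 = 1*20 = 20
  bit 1 = 1: r = r^2 * 20 mod 43 = 20^2 * 20 = 13*20 = 2
  bit 2 = 1: r = r^2 * 20 mod 43 = 2^2 * 20 = 4*20 = 37
  -> B = 37
s = B^a = 37^13 mod 43  (bits of 13 = 1101)
  bit 0 = 1: r = r^2 * 37 mod 43 = 1^2 * 37 = 1*37 = 37
  bit 1 = 1: r = r^2 * 37 mod 43 = 37^2 * 37 = 36*37 = 42
  bit 2 = 0: r = r^2 mod 43 = 42^2 = 1
  bit 3 = 1: r = r^2 * 37 mod 43 = 1^2 * 37 = 1*37 = 37
  -> s = B^a = 37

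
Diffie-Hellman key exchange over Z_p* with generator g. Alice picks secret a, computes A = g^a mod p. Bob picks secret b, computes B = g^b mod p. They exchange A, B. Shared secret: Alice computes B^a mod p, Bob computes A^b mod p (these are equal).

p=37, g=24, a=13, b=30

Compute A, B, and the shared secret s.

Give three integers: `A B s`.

A = 24^13 mod 37  (bits of 13 = 1101)
  bit 0 = 1: r = r^2 * 24 mod 37 = 1^2 * 24 = 1*24 = 24
  bit 1 = 1: r = r^2 * 24 mod 37 = 24^2 * 24 = 21*24 = 23
  bit 2 = 0: r = r^2 mod 37 = 23^2 = 11
  bit 3 = 1: r = r^2 * 24 mod 37 = 11^2 * 24 = 10*24 = 18
  -> A = 18
B = 24^30 mod 37  (bits of 30 = 11110)
  bit 0 = 1: r = r^2 * 24 mod 37 = 1^2 * 24 = 1*24 = 24
  bit 1 = 1: r = r^2 * 24 mod 37 = 24^2 * 24 = 21*24 = 23
  bit 2 = 1: r = r^2 * 24 mod 37 = 23^2 * 24 = 11*24 = 5
  bit 3 = 1: r = r^2 * 24 mod 37 = 5^2 * 24 = 25*24 = 8
  bit 4 = 0: r = r^2 mod 37 = 8^2 = 27
  -> B = 27
s = B^a = 27^13 mod 37  (bits of 13 = 1101)
  bit 0 = 1: r = r^2 * 27 mod 37 = 1^2 * 27 = 1*27 = 27
  bit 1 = 1: r = r^2 * 27 mod 37 = 27^2 * 27 = 26*27 = 36
  bit 2 = 0: r = r^2 mod 37 = 36^2 = 1
  bit 3 = 1: r = r^2 * 27 mod 37 = 1^2 * 27 = 1*27 = 27
  -> s = B^a = 27

Answer: 18 27 27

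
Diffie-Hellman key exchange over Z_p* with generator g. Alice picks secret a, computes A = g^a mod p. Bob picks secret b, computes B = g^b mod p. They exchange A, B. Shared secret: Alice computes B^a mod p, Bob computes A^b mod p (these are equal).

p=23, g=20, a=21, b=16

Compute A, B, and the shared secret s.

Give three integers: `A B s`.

Answer: 15 13 16

Derivation:
A = 20^21 mod 23  (bits of 21 = 10101)
  bit 0 = 1: r = r^2 * 20 mod 23 = 1^2 * 20 = 1*20 = 20
  bit 1 = 0: r = r^2 mod 23 = 20^2 = 9
  bit 2 = 1: r = r^2 * 20 mod 23 = 9^2 * 20 = 12*20 = 10
  bit 3 = 0: r = r^2 mod 23 = 10^2 = 8
  bit 4 = 1: r = r^2 * 20 mod 23 = 8^2 * 20 = 18*20 = 15
  -> A = 15
B = 20^16 mod 23  (bits of 16 = 10000)
  bit 0 = 1: r = r^2 * 20 mod 23 = 1^2 * 20 = 1*20 = 20
  bit 1 = 0: r = r^2 mod 23 = 20^2 = 9
  bit 2 = 0: r = r^2 mod 23 = 9^2 = 12
  bit 3 = 0: r = r^2 mod 23 = 12^2 = 6
  bit 4 = 0: r = r^2 mod 23 = 6^2 = 13
  -> B = 13
s = B^a = 13^21 mod 23  (bits of 21 = 10101)
  bit 0 = 1: r = r^2 * 13 mod 23 = 1^2 * 13 = 1*13 = 13
  bit 1 = 0: r = r^2 mod 23 = 13^2 = 8
  bit 2 = 1: r = r^2 * 13 mod 23 = 8^2 * 13 = 18*13 = 4
  bit 3 = 0: r = r^2 mod 23 = 4^2 = 16
  bit 4 = 1: r = r^2 * 13 mod 23 = 16^2 * 13 = 3*13 = 16
  -> s = B^a = 16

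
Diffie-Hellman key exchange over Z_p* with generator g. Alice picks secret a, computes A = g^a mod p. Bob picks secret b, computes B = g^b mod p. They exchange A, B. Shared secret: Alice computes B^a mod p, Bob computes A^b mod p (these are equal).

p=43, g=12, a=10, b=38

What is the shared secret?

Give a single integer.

Answer: 15

Derivation:
A = 12^10 mod 43  (bits of 10 = 1010)
  bit 0 = 1: r = r^2 * 12 mod 43 = 1^2 * 12 = 1*12 = 12
  bit 1 = 0: r = r^2 mod 43 = 12^2 = 15
  bit 2 = 1: r = r^2 * 12 mod 43 = 15^2 * 12 = 10*12 = 34
  bit 3 = 0: r = r^2 mod 43 = 34^2 = 38
  -> A = 38
B = 12^38 mod 43  (bits of 38 = 100110)
  bit 0 = 1: r = r^2 * 12 mod 43 = 1^2 * 12 = 1*12 = 12
  bit 1 = 0: r = r^2 mod 43 = 12^2 = 15
  bit 2 = 0: r = r^2 mod 43 = 15^2 = 10
  bit 3 = 1: r = r^2 * 12 mod 43 = 10^2 * 12 = 14*12 = 39
  bit 4 = 1: r = r^2 * 12 mod 43 = 39^2 * 12 = 16*12 = 20
  bit 5 = 0: r = r^2 mod 43 = 20^2 = 13
  -> B = 13
s = B^a = 13^10 mod 43  (bits of 10 = 1010)
  bit 0 = 1: r = r^2 * 13 mod 43 = 1^2 * 13 = 1*13 = 13
  bit 1 = 0: r = r^2 mod 43 = 13^2 = 40
  bit 2 = 1: r = r^2 * 13 mod 43 = 40^2 * 13 = 9*13 = 31
  bit 3 = 0: r = r^2 mod 43 = 31^2 = 15
  -> s = B^a = 15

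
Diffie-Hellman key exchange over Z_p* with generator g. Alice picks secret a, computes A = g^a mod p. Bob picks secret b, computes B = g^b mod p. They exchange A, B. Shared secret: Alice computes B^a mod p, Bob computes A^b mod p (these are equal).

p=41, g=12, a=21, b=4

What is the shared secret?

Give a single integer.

A = 12^21 mod 41  (bits of 21 = 10101)
  bit 0 = 1: r = r^2 * 12 mod 41 = 1^2 * 12 = 1*12 = 12
  bit 1 = 0: r = r^2 mod 41 = 12^2 = 21
  bit 2 = 1: r = r^2 * 12 mod 41 = 21^2 * 12 = 31*12 = 3
  bit 3 = 0: r = r^2 mod 41 = 3^2 = 9
  bit 4 = 1: r = r^2 * 12 mod 41 = 9^2 * 12 = 40*12 = 29
  -> A = 29
B = 12^4 mod 41  (bits of 4 = 100)
  bit 0 = 1: r = r^2 * 12 mod 41 = 1^2 * 12 = 1*12 = 12
  bit 1 = 0: r = r^2 mod 41 = 12^2 = 21
  bit 2 = 0: r = r^2 mod 41 = 21^2 = 31
  -> B = 31
s = B^a = 31^21 mod 41  (bits of 21 = 10101)
  bit 0 = 1: r = r^2 * 31 mod 41 = 1^2 * 31 = 1*31 = 31
  bit 1 = 0: r = r^2 mod 41 = 31^2 = 18
  bit 2 = 1: r = r^2 * 31 mod 41 = 18^2 * 31 = 37*31 = 40
  bit 3 = 0: r = r^2 mod 41 = 40^2 = 1
  bit 4 = 1: r = r^2 * 31 mod 41 = 1^2 * 31 = 1*31 = 31
  -> s = B^a = 31

Answer: 31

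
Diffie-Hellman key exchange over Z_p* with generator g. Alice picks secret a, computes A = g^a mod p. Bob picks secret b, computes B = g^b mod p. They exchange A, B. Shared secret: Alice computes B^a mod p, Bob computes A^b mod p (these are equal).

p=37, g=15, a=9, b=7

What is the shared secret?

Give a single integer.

Answer: 6

Derivation:
A = 15^9 mod 37  (bits of 9 = 1001)
  bit 0 = 1: r = r^2 * 15 mod 37 = 1^2 * 15 = 1*15 = 15
  bit 1 = 0: r = r^2 mod 37 = 15^2 = 3
  bit 2 = 0: r = r^2 mod 37 = 3^2 = 9
  bit 3 = 1: r = r^2 * 15 mod 37 = 9^2 * 15 = 7*15 = 31
  -> A = 31
B = 15^7 mod 37  (bits of 7 = 111)
  bit 0 = 1: r = r^2 * 15 mod 37 = 1^2 * 15 = 1*15 = 15
  bit 1 = 1: r = r^2 * 15 mod 37 = 15^2 * 15 = 3*15 = 8
  bit 2 = 1: r = r^2 * 15 mod 37 = 8^2 * 15 = 27*15 = 35
  -> B = 35
s = B^a = 35^9 mod 37  (bits of 9 = 1001)
  bit 0 = 1: r = r^2 * 35 mod 37 = 1^2 * 35 = 1*35 = 35
  bit 1 = 0: r = r^2 mod 37 = 35^2 = 4
  bit 2 = 0: r = r^2 mod 37 = 4^2 = 16
  bit 3 = 1: r = r^2 * 35 mod 37 = 16^2 * 35 = 34*35 = 6
  -> s = B^a = 6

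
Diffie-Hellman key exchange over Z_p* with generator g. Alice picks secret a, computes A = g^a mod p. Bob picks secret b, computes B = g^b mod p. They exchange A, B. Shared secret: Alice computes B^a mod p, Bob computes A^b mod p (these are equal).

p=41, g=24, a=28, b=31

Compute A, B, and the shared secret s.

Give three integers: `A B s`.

Answer: 25 11 25

Derivation:
A = 24^28 mod 41  (bits of 28 = 11100)
  bit 0 = 1: r = r^2 * 24 mod 41 = 1^2 * 24 = 1*24 = 24
  bit 1 = 1: r = r^2 * 24 mod 41 = 24^2 * 24 = 2*24 = 7
  bit 2 = 1: r = r^2 * 24 mod 41 = 7^2 * 24 = 8*24 = 28
  bit 3 = 0: r = r^2 mod 41 = 28^2 = 5
  bit 4 = 0: r = r^2 mod 41 = 5^2 = 25
  -> A = 25
B = 24^31 mod 41  (bits of 31 = 11111)
  bit 0 = 1: r = r^2 * 24 mod 41 = 1^2 * 24 = 1*24 = 24
  bit 1 = 1: r = r^2 * 24 mod 41 = 24^2 * 24 = 2*24 = 7
  bit 2 = 1: r = r^2 * 24 mod 41 = 7^2 * 24 = 8*24 = 28
  bit 3 = 1: r = r^2 * 24 mod 41 = 28^2 * 24 = 5*24 = 38
  bit 4 = 1: r = r^2 * 24 mod 41 = 38^2 * 24 = 9*24 = 11
  -> B = 11
s = B^a = 11^28 mod 41  (bits of 28 = 11100)
  bit 0 = 1: r = r^2 * 11 mod 41 = 1^2 * 11 = 1*11 = 11
  bit 1 = 1: r = r^2 * 11 mod 41 = 11^2 * 11 = 39*11 = 19
  bit 2 = 1: r = r^2 * 11 mod 41 = 19^2 * 11 = 33*11 = 35
  bit 3 = 0: r = r^2 mod 41 = 35^2 = 36
  bit 4 = 0: r = r^2 mod 41 = 36^2 = 25
  -> s = B^a = 25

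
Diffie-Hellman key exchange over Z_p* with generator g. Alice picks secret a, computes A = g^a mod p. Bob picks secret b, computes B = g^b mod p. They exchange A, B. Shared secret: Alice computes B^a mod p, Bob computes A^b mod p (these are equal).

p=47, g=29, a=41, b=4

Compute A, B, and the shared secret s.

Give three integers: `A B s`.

A = 29^41 mod 47  (bits of 41 = 101001)
  bit 0 = 1: r = r^2 * 29 mod 47 = 1^2 * 29 = 1*29 = 29
  bit 1 = 0: r = r^2 mod 47 = 29^2 = 42
  bit 2 = 1: r = r^2 * 29 mod 47 = 42^2 * 29 = 25*29 = 20
  bit 3 = 0: r = r^2 mod 47 = 20^2 = 24
  bit 4 = 0: r = r^2 mod 47 = 24^2 = 12
  bit 5 = 1: r = r^2 * 29 mod 47 = 12^2 * 29 = 3*29 = 40
  -> A = 40
B = 29^4 mod 47  (bits of 4 = 100)
  bit 0 = 1: r = r^2 * 29 mod 47 = 1^2 * 29 = 1*29 = 29
  bit 1 = 0: r = r^2 mod 47 = 29^2 = 42
  bit 2 = 0: r = r^2 mod 47 = 42^2 = 25
  -> B = 25
s = B^a = 25^41 mod 47  (bits of 41 = 101001)
  bit 0 = 1: r = r^2 * 25 mod 47 = 1^2 * 25 = 1*25 = 25
  bit 1 = 0: r = r^2 mod 47 = 25^2 = 14
  bit 2 = 1: r = r^2 * 25 mod 47 = 14^2 * 25 = 8*25 = 12
  bit 3 = 0: r = r^2 mod 47 = 12^2 = 3
  bit 4 = 0: r = r^2 mod 47 = 3^2 = 9
  bit 5 = 1: r = r^2 * 25 mod 47 = 9^2 * 25 = 34*25 = 4
  -> s = B^a = 4

Answer: 40 25 4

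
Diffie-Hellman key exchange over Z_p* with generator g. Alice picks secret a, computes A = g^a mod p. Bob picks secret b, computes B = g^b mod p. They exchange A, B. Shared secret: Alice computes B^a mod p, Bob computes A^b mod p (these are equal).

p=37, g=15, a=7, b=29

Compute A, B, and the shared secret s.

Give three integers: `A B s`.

A = 15^7 mod 37  (bits of 7 = 111)
  bit 0 = 1: r = r^2 * 15 mod 37 = 1^2 * 15 = 1*15 = 15
  bit 1 = 1: r = r^2 * 15 mod 37 = 15^2 * 15 = 3*15 = 8
  bit 2 = 1: r = r^2 * 15 mod 37 = 8^2 * 15 = 27*15 = 35
  -> A = 35
B = 15^29 mod 37  (bits of 29 = 11101)
  bit 0 = 1: r = r^2 * 15 mod 37 = 1^2 * 15 = 1*15 = 15
  bit 1 = 1: r = r^2 * 15 mod 37 = 15^2 * 15 = 3*15 = 8
  bit 2 = 1: r = r^2 * 15 mod 37 = 8^2 * 15 = 27*15 = 35
  bit 3 = 0: r = r^2 mod 37 = 35^2 = 4
  bit 4 = 1: r = r^2 * 15 mod 37 = 4^2 * 15 = 16*15 = 18
  -> B = 18
s = B^a = 18^7 mod 37  (bits of 7 = 111)
  bit 0 = 1: r = r^2 * 18 mod 37 = 1^2 * 18 = 1*18 = 18
  bit 1 = 1: r = r^2 * 18 mod 37 = 18^2 * 18 = 28*18 = 23
  bit 2 = 1: r = r^2 * 18 mod 37 = 23^2 * 18 = 11*18 = 13
  -> s = B^a = 13

Answer: 35 18 13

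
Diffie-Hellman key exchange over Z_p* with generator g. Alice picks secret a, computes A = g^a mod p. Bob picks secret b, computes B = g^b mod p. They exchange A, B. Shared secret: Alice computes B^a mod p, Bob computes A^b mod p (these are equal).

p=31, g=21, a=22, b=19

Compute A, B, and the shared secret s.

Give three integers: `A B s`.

Answer: 20 13 9

Derivation:
A = 21^22 mod 31  (bits of 22 = 10110)
  bit 0 = 1: r = r^2 * 21 mod 31 = 1^2 * 21 = 1*21 = 21
  bit 1 = 0: r = r^2 mod 31 = 21^2 = 7
  bit 2 = 1: r = r^2 * 21 mod 31 = 7^2 * 21 = 18*21 = 6
  bit 3 = 1: r = r^2 * 21 mod 31 = 6^2 * 21 = 5*21 = 12
  bit 4 = 0: r = r^2 mod 31 = 12^2 = 20
  -> A = 20
B = 21^19 mod 31  (bits of 19 = 10011)
  bit 0 = 1: r = r^2 * 21 mod 31 = 1^2 * 21 = 1*21 = 21
  bit 1 = 0: r = r^2 mod 31 = 21^2 = 7
  bit 2 = 0: r = r^2 mod 31 = 7^2 = 18
  bit 3 = 1: r = r^2 * 21 mod 31 = 18^2 * 21 = 14*21 = 15
  bit 4 = 1: r = r^2 * 21 mod 31 = 15^2 * 21 = 8*21 = 13
  -> B = 13
s = B^a = 13^22 mod 31  (bits of 22 = 10110)
  bit 0 = 1: r = r^2 * 13 mod 31 = 1^2 * 13 = 1*13 = 13
  bit 1 = 0: r = r^2 mod 31 = 13^2 = 14
  bit 2 = 1: r = r^2 * 13 mod 31 = 14^2 * 13 = 10*13 = 6
  bit 3 = 1: r = r^2 * 13 mod 31 = 6^2 * 13 = 5*13 = 3
  bit 4 = 0: r = r^2 mod 31 = 3^2 = 9
  -> s = B^a = 9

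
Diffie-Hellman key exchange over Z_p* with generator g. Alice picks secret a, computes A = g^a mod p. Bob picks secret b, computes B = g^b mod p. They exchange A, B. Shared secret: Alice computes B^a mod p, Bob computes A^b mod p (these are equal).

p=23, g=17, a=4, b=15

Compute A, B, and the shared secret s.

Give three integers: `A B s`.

A = 17^4 mod 23  (bits of 4 = 100)
  bit 0 = 1: r = r^2 * 17 mod 23 = 1^2 * 17 = 1*17 = 17
  bit 1 = 0: r = r^2 mod 23 = 17^2 = 13
  bit 2 = 0: r = r^2 mod 23 = 13^2 = 8
  -> A = 8
B = 17^15 mod 23  (bits of 15 = 1111)
  bit 0 = 1: r = r^2 * 17 mod 23 = 1^2 * 17 = 1*17 = 17
  bit 1 = 1: r = r^2 * 17 mod 23 = 17^2 * 17 = 13*17 = 14
  bit 2 = 1: r = r^2 * 17 mod 23 = 14^2 * 17 = 12*17 = 20
  bit 3 = 1: r = r^2 * 17 mod 23 = 20^2 * 17 = 9*17 = 15
  -> B = 15
s = B^a = 15^4 mod 23  (bits of 4 = 100)
  bit 0 = 1: r = r^2 * 15 mod 23 = 1^2 * 15 = 1*15 = 15
  bit 1 = 0: r = r^2 mod 23 = 15^2 = 18
  bit 2 = 0: r = r^2 mod 23 = 18^2 = 2
  -> s = B^a = 2

Answer: 8 15 2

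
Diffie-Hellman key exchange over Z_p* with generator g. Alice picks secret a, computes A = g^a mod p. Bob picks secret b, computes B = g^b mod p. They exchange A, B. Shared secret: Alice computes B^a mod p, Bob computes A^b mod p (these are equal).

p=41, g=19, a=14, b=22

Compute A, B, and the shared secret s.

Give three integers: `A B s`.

A = 19^14 mod 41  (bits of 14 = 1110)
  bit 0 = 1: r = r^2 * 19 mod 41 = 1^2 * 19 = 1*19 = 19
  bit 1 = 1: r = r^2 * 19 mod 41 = 19^2 * 19 = 33*19 = 12
  bit 2 = 1: r = r^2 * 19 mod 41 = 12^2 * 19 = 21*19 = 30
  bit 3 = 0: r = r^2 mod 41 = 30^2 = 39
  -> A = 39
B = 19^22 mod 41  (bits of 22 = 10110)
  bit 0 = 1: r = r^2 * 19 mod 41 = 1^2 * 19 = 1*19 = 19
  bit 1 = 0: r = r^2 mod 41 = 19^2 = 33
  bit 2 = 1: r = r^2 * 19 mod 41 = 33^2 * 19 = 23*19 = 27
  bit 3 = 1: r = r^2 * 19 mod 41 = 27^2 * 19 = 32*19 = 34
  bit 4 = 0: r = r^2 mod 41 = 34^2 = 8
  -> B = 8
s = B^a = 8^14 mod 41  (bits of 14 = 1110)
  bit 0 = 1: r = r^2 * 8 mod 41 = 1^2 * 8 = 1*8 = 8
  bit 1 = 1: r = r^2 * 8 mod 41 = 8^2 * 8 = 23*8 = 20
  bit 2 = 1: r = r^2 * 8 mod 41 = 20^2 * 8 = 31*8 = 2
  bit 3 = 0: r = r^2 mod 41 = 2^2 = 4
  -> s = B^a = 4

Answer: 39 8 4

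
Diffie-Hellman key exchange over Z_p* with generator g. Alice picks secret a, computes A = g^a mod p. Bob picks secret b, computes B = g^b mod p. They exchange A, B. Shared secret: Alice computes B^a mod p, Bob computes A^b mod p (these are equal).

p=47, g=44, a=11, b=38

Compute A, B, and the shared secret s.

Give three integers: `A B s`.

A = 44^11 mod 47  (bits of 11 = 1011)
  bit 0 = 1: r = r^2 * 44 mod 47 = 1^2 * 44 = 1*44 = 44
  bit 1 = 0: r = r^2 mod 47 = 44^2 = 9
  bit 2 = 1: r = r^2 * 44 mod 47 = 9^2 * 44 = 34*44 = 39
  bit 3 = 1: r = r^2 * 44 mod 47 = 39^2 * 44 = 17*44 = 43
  -> A = 43
B = 44^38 mod 47  (bits of 38 = 100110)
  bit 0 = 1: r = r^2 * 44 mod 47 = 1^2 * 44 = 1*44 = 44
  bit 1 = 0: r = r^2 mod 47 = 44^2 = 9
  bit 2 = 0: r = r^2 mod 47 = 9^2 = 34
  bit 3 = 1: r = r^2 * 44 mod 47 = 34^2 * 44 = 28*44 = 10
  bit 4 = 1: r = r^2 * 44 mod 47 = 10^2 * 44 = 6*44 = 29
  bit 5 = 0: r = r^2 mod 47 = 29^2 = 42
  -> B = 42
s = B^a = 42^11 mod 47  (bits of 11 = 1011)
  bit 0 = 1: r = r^2 * 42 mod 47 = 1^2 * 42 = 1*42 = 42
  bit 1 = 0: r = r^2 mod 47 = 42^2 = 25
  bit 2 = 1: r = r^2 * 42 mod 47 = 25^2 * 42 = 14*42 = 24
  bit 3 = 1: r = r^2 * 42 mod 47 = 24^2 * 42 = 12*42 = 34
  -> s = B^a = 34

Answer: 43 42 34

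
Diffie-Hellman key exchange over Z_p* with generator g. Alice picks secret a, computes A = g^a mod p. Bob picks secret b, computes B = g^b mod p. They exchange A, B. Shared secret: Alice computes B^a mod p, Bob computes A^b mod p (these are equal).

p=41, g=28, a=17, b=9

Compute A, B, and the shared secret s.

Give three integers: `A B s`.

Answer: 12 34 11

Derivation:
A = 28^17 mod 41  (bits of 17 = 10001)
  bit 0 = 1: r = r^2 * 28 mod 41 = 1^2 * 28 = 1*28 = 28
  bit 1 = 0: r = r^2 mod 41 = 28^2 = 5
  bit 2 = 0: r = r^2 mod 41 = 5^2 = 25
  bit 3 = 0: r = r^2 mod 41 = 25^2 = 10
  bit 4 = 1: r = r^2 * 28 mod 41 = 10^2 * 28 = 18*28 = 12
  -> A = 12
B = 28^9 mod 41  (bits of 9 = 1001)
  bit 0 = 1: r = r^2 * 28 mod 41 = 1^2 * 28 = 1*28 = 28
  bit 1 = 0: r = r^2 mod 41 = 28^2 = 5
  bit 2 = 0: r = r^2 mod 41 = 5^2 = 25
  bit 3 = 1: r = r^2 * 28 mod 41 = 25^2 * 28 = 10*28 = 34
  -> B = 34
s = B^a = 34^17 mod 41  (bits of 17 = 10001)
  bit 0 = 1: r = r^2 * 34 mod 41 = 1^2 * 34 = 1*34 = 34
  bit 1 = 0: r = r^2 mod 41 = 34^2 = 8
  bit 2 = 0: r = r^2 mod 41 = 8^2 = 23
  bit 3 = 0: r = r^2 mod 41 = 23^2 = 37
  bit 4 = 1: r = r^2 * 34 mod 41 = 37^2 * 34 = 16*34 = 11
  -> s = B^a = 11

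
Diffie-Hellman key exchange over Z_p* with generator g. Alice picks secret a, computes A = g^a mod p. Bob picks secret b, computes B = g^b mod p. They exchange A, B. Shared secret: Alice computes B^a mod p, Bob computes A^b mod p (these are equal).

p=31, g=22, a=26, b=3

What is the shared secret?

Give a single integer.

A = 22^26 mod 31  (bits of 26 = 11010)
  bit 0 = 1: r = r^2 * 22 mod 31 = 1^2 * 22 = 1*22 = 22
  bit 1 = 1: r = r^2 * 22 mod 31 = 22^2 * 22 = 19*22 = 15
  bit 2 = 0: r = r^2 mod 31 = 15^2 = 8
  bit 3 = 1: r = r^2 * 22 mod 31 = 8^2 * 22 = 2*22 = 13
  bit 4 = 0: r = r^2 mod 31 = 13^2 = 14
  -> A = 14
B = 22^3 mod 31  (bits of 3 = 11)
  bit 0 = 1: r = r^2 * 22 mod 31 = 1^2 * 22 = 1*22 = 22
  bit 1 = 1: r = r^2 * 22 mod 31 = 22^2 * 22 = 19*22 = 15
  -> B = 15
s = B^a = 15^26 mod 31  (bits of 26 = 11010)
  bit 0 = 1: r = r^2 * 15 mod 31 = 1^2 * 15 = 1*15 = 15
  bit 1 = 1: r = r^2 * 15 mod 31 = 15^2 * 15 = 8*15 = 27
  bit 2 = 0: r = r^2 mod 31 = 27^2 = 16
  bit 3 = 1: r = r^2 * 15 mod 31 = 16^2 * 15 = 8*15 = 27
  bit 4 = 0: r = r^2 mod 31 = 27^2 = 16
  -> s = B^a = 16

Answer: 16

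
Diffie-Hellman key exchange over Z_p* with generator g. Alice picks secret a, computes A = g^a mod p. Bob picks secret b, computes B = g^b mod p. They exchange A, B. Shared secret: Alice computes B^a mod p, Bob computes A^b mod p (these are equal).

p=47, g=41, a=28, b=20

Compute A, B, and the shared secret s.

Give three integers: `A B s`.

A = 41^28 mod 47  (bits of 28 = 11100)
  bit 0 = 1: r = r^2 * 41 mod 47 = 1^2 * 41 = 1*41 = 41
  bit 1 = 1: r = r^2 * 41 mod 47 = 41^2 * 41 = 36*41 = 19
  bit 2 = 1: r = r^2 * 41 mod 47 = 19^2 * 41 = 32*41 = 43
  bit 3 = 0: r = r^2 mod 47 = 43^2 = 16
  bit 4 = 0: r = r^2 mod 47 = 16^2 = 21
  -> A = 21
B = 41^20 mod 47  (bits of 20 = 10100)
  bit 0 = 1: r = r^2 * 41 mod 47 = 1^2 * 41 = 1*41 = 41
  bit 1 = 0: r = r^2 mod 47 = 41^2 = 36
  bit 2 = 1: r = r^2 * 41 mod 47 = 36^2 * 41 = 27*41 = 26
  bit 3 = 0: r = r^2 mod 47 = 26^2 = 18
  bit 4 = 0: r = r^2 mod 47 = 18^2 = 42
  -> B = 42
s = B^a = 42^28 mod 47  (bits of 28 = 11100)
  bit 0 = 1: r = r^2 * 42 mod 47 = 1^2 * 42 = 1*42 = 42
  bit 1 = 1: r = r^2 * 42 mod 47 = 42^2 * 42 = 25*42 = 16
  bit 2 = 1: r = r^2 * 42 mod 47 = 16^2 * 42 = 21*42 = 36
  bit 3 = 0: r = r^2 mod 47 = 36^2 = 27
  bit 4 = 0: r = r^2 mod 47 = 27^2 = 24
  -> s = B^a = 24

Answer: 21 42 24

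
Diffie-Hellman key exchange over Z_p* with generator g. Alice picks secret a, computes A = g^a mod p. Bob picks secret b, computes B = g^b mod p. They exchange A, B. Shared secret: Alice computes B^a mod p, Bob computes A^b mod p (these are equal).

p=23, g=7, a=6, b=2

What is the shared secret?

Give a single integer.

Answer: 16

Derivation:
A = 7^6 mod 23  (bits of 6 = 110)
  bit 0 = 1: r = r^2 * 7 mod 23 = 1^2 * 7 = 1*7 = 7
  bit 1 = 1: r = r^2 * 7 mod 23 = 7^2 * 7 = 3*7 = 21
  bit 2 = 0: r = r^2 mod 23 = 21^2 = 4
  -> A = 4
B = 7^2 mod 23  (bits of 2 = 10)
  bit 0 = 1: r = r^2 * 7 mod 23 = 1^2 * 7 = 1*7 = 7
  bit 1 = 0: r = r^2 mod 23 = 7^2 = 3
  -> B = 3
s = B^a = 3^6 mod 23  (bits of 6 = 110)
  bit 0 = 1: r = r^2 * 3 mod 23 = 1^2 * 3 = 1*3 = 3
  bit 1 = 1: r = r^2 * 3 mod 23 = 3^2 * 3 = 9*3 = 4
  bit 2 = 0: r = r^2 mod 23 = 4^2 = 16
  -> s = B^a = 16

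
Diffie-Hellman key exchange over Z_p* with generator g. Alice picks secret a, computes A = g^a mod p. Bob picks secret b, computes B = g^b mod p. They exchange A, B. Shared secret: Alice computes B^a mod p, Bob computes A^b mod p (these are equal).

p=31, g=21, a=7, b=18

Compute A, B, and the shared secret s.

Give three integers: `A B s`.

A = 21^7 mod 31  (bits of 7 = 111)
  bit 0 = 1: r = r^2 * 21 mod 31 = 1^2 * 21 = 1*21 = 21
  bit 1 = 1: r = r^2 * 21 mod 31 = 21^2 * 21 = 7*21 = 23
  bit 2 = 1: r = r^2 * 21 mod 31 = 23^2 * 21 = 2*21 = 11
  -> A = 11
B = 21^18 mod 31  (bits of 18 = 10010)
  bit 0 = 1: r = r^2 * 21 mod 31 = 1^2 * 21 = 1*21 = 21
  bit 1 = 0: r = r^2 mod 31 = 21^2 = 7
  bit 2 = 0: r = r^2 mod 31 = 7^2 = 18
  bit 3 = 1: r = r^2 * 21 mod 31 = 18^2 * 21 = 14*21 = 15
  bit 4 = 0: r = r^2 mod 31 = 15^2 = 8
  -> B = 8
s = B^a = 8^7 mod 31  (bits of 7 = 111)
  bit 0 = 1: r = r^2 * 8 mod 31 = 1^2 * 8 = 1*8 = 8
  bit 1 = 1: r = r^2 * 8 mod 31 = 8^2 * 8 = 2*8 = 16
  bit 2 = 1: r = r^2 * 8 mod 31 = 16^2 * 8 = 8*8 = 2
  -> s = B^a = 2

Answer: 11 8 2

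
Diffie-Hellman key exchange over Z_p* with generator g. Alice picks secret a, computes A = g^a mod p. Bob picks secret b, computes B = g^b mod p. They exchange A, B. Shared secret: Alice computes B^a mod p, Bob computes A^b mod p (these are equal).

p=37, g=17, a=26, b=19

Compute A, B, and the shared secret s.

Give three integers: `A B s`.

A = 17^26 mod 37  (bits of 26 = 11010)
  bit 0 = 1: r = r^2 * 17 mod 37 = 1^2 * 17 = 1*17 = 17
  bit 1 = 1: r = r^2 * 17 mod 37 = 17^2 * 17 = 30*17 = 29
  bit 2 = 0: r = r^2 mod 37 = 29^2 = 27
  bit 3 = 1: r = r^2 * 17 mod 37 = 27^2 * 17 = 26*17 = 35
  bit 4 = 0: r = r^2 mod 37 = 35^2 = 4
  -> A = 4
B = 17^19 mod 37  (bits of 19 = 10011)
  bit 0 = 1: r = r^2 * 17 mod 37 = 1^2 * 17 = 1*17 = 17
  bit 1 = 0: r = r^2 mod 37 = 17^2 = 30
  bit 2 = 0: r = r^2 mod 37 = 30^2 = 12
  bit 3 = 1: r = r^2 * 17 mod 37 = 12^2 * 17 = 33*17 = 6
  bit 4 = 1: r = r^2 * 17 mod 37 = 6^2 * 17 = 36*17 = 20
  -> B = 20
s = B^a = 20^26 mod 37  (bits of 26 = 11010)
  bit 0 = 1: r = r^2 * 20 mod 37 = 1^2 * 20 = 1*20 = 20
  bit 1 = 1: r = r^2 * 20 mod 37 = 20^2 * 20 = 30*20 = 8
  bit 2 = 0: r = r^2 mod 37 = 8^2 = 27
  bit 3 = 1: r = r^2 * 20 mod 37 = 27^2 * 20 = 26*20 = 2
  bit 4 = 0: r = r^2 mod 37 = 2^2 = 4
  -> s = B^a = 4

Answer: 4 20 4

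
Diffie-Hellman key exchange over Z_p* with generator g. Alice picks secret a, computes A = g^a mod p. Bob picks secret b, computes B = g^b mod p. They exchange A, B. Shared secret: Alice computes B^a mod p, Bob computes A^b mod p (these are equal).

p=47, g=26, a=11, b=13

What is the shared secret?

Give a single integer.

Answer: 11

Derivation:
A = 26^11 mod 47  (bits of 11 = 1011)
  bit 0 = 1: r = r^2 * 26 mod 47 = 1^2 * 26 = 1*26 = 26
  bit 1 = 0: r = r^2 mod 47 = 26^2 = 18
  bit 2 = 1: r = r^2 * 26 mod 47 = 18^2 * 26 = 42*26 = 11
  bit 3 = 1: r = r^2 * 26 mod 47 = 11^2 * 26 = 27*26 = 44
  -> A = 44
B = 26^13 mod 47  (bits of 13 = 1101)
  bit 0 = 1: r = r^2 * 26 mod 47 = 1^2 * 26 = 1*26 = 26
  bit 1 = 1: r = r^2 * 26 mod 47 = 26^2 * 26 = 18*26 = 45
  bit 2 = 0: r = r^2 mod 47 = 45^2 = 4
  bit 3 = 1: r = r^2 * 26 mod 47 = 4^2 * 26 = 16*26 = 40
  -> B = 40
s = B^a = 40^11 mod 47  (bits of 11 = 1011)
  bit 0 = 1: r = r^2 * 40 mod 47 = 1^2 * 40 = 1*40 = 40
  bit 1 = 0: r = r^2 mod 47 = 40^2 = 2
  bit 2 = 1: r = r^2 * 40 mod 47 = 2^2 * 40 = 4*40 = 19
  bit 3 = 1: r = r^2 * 40 mod 47 = 19^2 * 40 = 32*40 = 11
  -> s = B^a = 11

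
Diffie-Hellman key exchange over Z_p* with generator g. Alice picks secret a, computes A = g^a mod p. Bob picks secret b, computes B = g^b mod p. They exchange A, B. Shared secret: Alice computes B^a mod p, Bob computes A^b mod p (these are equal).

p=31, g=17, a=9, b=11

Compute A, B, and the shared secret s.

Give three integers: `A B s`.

Answer: 27 22 27

Derivation:
A = 17^9 mod 31  (bits of 9 = 1001)
  bit 0 = 1: r = r^2 * 17 mod 31 = 1^2 * 17 = 1*17 = 17
  bit 1 = 0: r = r^2 mod 31 = 17^2 = 10
  bit 2 = 0: r = r^2 mod 31 = 10^2 = 7
  bit 3 = 1: r = r^2 * 17 mod 31 = 7^2 * 17 = 18*17 = 27
  -> A = 27
B = 17^11 mod 31  (bits of 11 = 1011)
  bit 0 = 1: r = r^2 * 17 mod 31 = 1^2 * 17 = 1*17 = 17
  bit 1 = 0: r = r^2 mod 31 = 17^2 = 10
  bit 2 = 1: r = r^2 * 17 mod 31 = 10^2 * 17 = 7*17 = 26
  bit 3 = 1: r = r^2 * 17 mod 31 = 26^2 * 17 = 25*17 = 22
  -> B = 22
s = B^a = 22^9 mod 31  (bits of 9 = 1001)
  bit 0 = 1: r = r^2 * 22 mod 31 = 1^2 * 22 = 1*22 = 22
  bit 1 = 0: r = r^2 mod 31 = 22^2 = 19
  bit 2 = 0: r = r^2 mod 31 = 19^2 = 20
  bit 3 = 1: r = r^2 * 22 mod 31 = 20^2 * 22 = 28*22 = 27
  -> s = B^a = 27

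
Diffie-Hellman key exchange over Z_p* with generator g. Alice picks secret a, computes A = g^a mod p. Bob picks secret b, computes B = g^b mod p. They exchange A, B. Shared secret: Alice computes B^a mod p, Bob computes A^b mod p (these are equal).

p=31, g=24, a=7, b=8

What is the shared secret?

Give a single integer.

Answer: 20

Derivation:
A = 24^7 mod 31  (bits of 7 = 111)
  bit 0 = 1: r = r^2 * 24 mod 31 = 1^2 * 24 = 1*24 = 24
  bit 1 = 1: r = r^2 * 24 mod 31 = 24^2 * 24 = 18*24 = 29
  bit 2 = 1: r = r^2 * 24 mod 31 = 29^2 * 24 = 4*24 = 3
  -> A = 3
B = 24^8 mod 31  (bits of 8 = 1000)
  bit 0 = 1: r = r^2 * 24 mod 31 = 1^2 * 24 = 1*24 = 24
  bit 1 = 0: r = r^2 mod 31 = 24^2 = 18
  bit 2 = 0: r = r^2 mod 31 = 18^2 = 14
  bit 3 = 0: r = r^2 mod 31 = 14^2 = 10
  -> B = 10
s = B^a = 10^7 mod 31  (bits of 7 = 111)
  bit 0 = 1: r = r^2 * 10 mod 31 = 1^2 * 10 = 1*10 = 10
  bit 1 = 1: r = r^2 * 10 mod 31 = 10^2 * 10 = 7*10 = 8
  bit 2 = 1: r = r^2 * 10 mod 31 = 8^2 * 10 = 2*10 = 20
  -> s = B^a = 20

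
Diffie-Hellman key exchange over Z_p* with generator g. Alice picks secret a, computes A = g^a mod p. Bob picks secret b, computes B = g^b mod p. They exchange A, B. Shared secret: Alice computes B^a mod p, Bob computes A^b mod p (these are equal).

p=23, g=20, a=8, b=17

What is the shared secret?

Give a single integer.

A = 20^8 mod 23  (bits of 8 = 1000)
  bit 0 = 1: r = r^2 * 20 mod 23 = 1^2 * 20 = 1*20 = 20
  bit 1 = 0: r = r^2 mod 23 = 20^2 = 9
  bit 2 = 0: r = r^2 mod 23 = 9^2 = 12
  bit 3 = 0: r = r^2 mod 23 = 12^2 = 6
  -> A = 6
B = 20^17 mod 23  (bits of 17 = 10001)
  bit 0 = 1: r = r^2 * 20 mod 23 = 1^2 * 20 = 1*20 = 20
  bit 1 = 0: r = r^2 mod 23 = 20^2 = 9
  bit 2 = 0: r = r^2 mod 23 = 9^2 = 12
  bit 3 = 0: r = r^2 mod 23 = 12^2 = 6
  bit 4 = 1: r = r^2 * 20 mod 23 = 6^2 * 20 = 13*20 = 7
  -> B = 7
s = B^a = 7^8 mod 23  (bits of 8 = 1000)
  bit 0 = 1: r = r^2 * 7 mod 23 = 1^2 * 7 = 1*7 = 7
  bit 1 = 0: r = r^2 mod 23 = 7^2 = 3
  bit 2 = 0: r = r^2 mod 23 = 3^2 = 9
  bit 3 = 0: r = r^2 mod 23 = 9^2 = 12
  -> s = B^a = 12

Answer: 12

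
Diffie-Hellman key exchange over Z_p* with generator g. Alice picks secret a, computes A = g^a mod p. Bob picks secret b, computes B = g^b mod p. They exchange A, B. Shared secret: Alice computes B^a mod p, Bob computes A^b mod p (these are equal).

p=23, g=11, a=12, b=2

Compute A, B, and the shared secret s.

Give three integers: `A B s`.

Answer: 12 6 6

Derivation:
A = 11^12 mod 23  (bits of 12 = 1100)
  bit 0 = 1: r = r^2 * 11 mod 23 = 1^2 * 11 = 1*11 = 11
  bit 1 = 1: r = r^2 * 11 mod 23 = 11^2 * 11 = 6*11 = 20
  bit 2 = 0: r = r^2 mod 23 = 20^2 = 9
  bit 3 = 0: r = r^2 mod 23 = 9^2 = 12
  -> A = 12
B = 11^2 mod 23  (bits of 2 = 10)
  bit 0 = 1: r = r^2 * 11 mod 23 = 1^2 * 11 = 1*11 = 11
  bit 1 = 0: r = r^2 mod 23 = 11^2 = 6
  -> B = 6
s = B^a = 6^12 mod 23  (bits of 12 = 1100)
  bit 0 = 1: r = r^2 * 6 mod 23 = 1^2 * 6 = 1*6 = 6
  bit 1 = 1: r = r^2 * 6 mod 23 = 6^2 * 6 = 13*6 = 9
  bit 2 = 0: r = r^2 mod 23 = 9^2 = 12
  bit 3 = 0: r = r^2 mod 23 = 12^2 = 6
  -> s = B^a = 6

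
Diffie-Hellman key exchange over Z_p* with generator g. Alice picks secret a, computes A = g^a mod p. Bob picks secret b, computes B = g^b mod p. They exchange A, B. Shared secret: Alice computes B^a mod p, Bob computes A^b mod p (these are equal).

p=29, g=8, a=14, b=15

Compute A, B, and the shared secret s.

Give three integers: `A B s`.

A = 8^14 mod 29  (bits of 14 = 1110)
  bit 0 = 1: r = r^2 * 8 mod 29 = 1^2 * 8 = 1*8 = 8
  bit 1 = 1: r = r^2 * 8 mod 29 = 8^2 * 8 = 6*8 = 19
  bit 2 = 1: r = r^2 * 8 mod 29 = 19^2 * 8 = 13*8 = 17
  bit 3 = 0: r = r^2 mod 29 = 17^2 = 28
  -> A = 28
B = 8^15 mod 29  (bits of 15 = 1111)
  bit 0 = 1: r = r^2 * 8 mod 29 = 1^2 * 8 = 1*8 = 8
  bit 1 = 1: r = r^2 * 8 mod 29 = 8^2 * 8 = 6*8 = 19
  bit 2 = 1: r = r^2 * 8 mod 29 = 19^2 * 8 = 13*8 = 17
  bit 3 = 1: r = r^2 * 8 mod 29 = 17^2 * 8 = 28*8 = 21
  -> B = 21
s = B^a = 21^14 mod 29  (bits of 14 = 1110)
  bit 0 = 1: r = r^2 * 21 mod 29 = 1^2 * 21 = 1*21 = 21
  bit 1 = 1: r = r^2 * 21 mod 29 = 21^2 * 21 = 6*21 = 10
  bit 2 = 1: r = r^2 * 21 mod 29 = 10^2 * 21 = 13*21 = 12
  bit 3 = 0: r = r^2 mod 29 = 12^2 = 28
  -> s = B^a = 28

Answer: 28 21 28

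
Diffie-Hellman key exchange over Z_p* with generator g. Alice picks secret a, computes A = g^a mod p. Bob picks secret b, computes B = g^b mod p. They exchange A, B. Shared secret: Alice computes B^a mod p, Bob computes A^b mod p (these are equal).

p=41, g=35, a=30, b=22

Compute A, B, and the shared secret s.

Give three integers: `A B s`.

A = 35^30 mod 41  (bits of 30 = 11110)
  bit 0 = 1: r = r^2 * 35 mod 41 = 1^2 * 35 = 1*35 = 35
  bit 1 = 1: r = r^2 * 35 mod 41 = 35^2 * 35 = 36*35 = 30
  bit 2 = 1: r = r^2 * 35 mod 41 = 30^2 * 35 = 39*35 = 12
  bit 3 = 1: r = r^2 * 35 mod 41 = 12^2 * 35 = 21*35 = 38
  bit 4 = 0: r = r^2 mod 41 = 38^2 = 9
  -> A = 9
B = 35^22 mod 41  (bits of 22 = 10110)
  bit 0 = 1: r = r^2 * 35 mod 41 = 1^2 * 35 = 1*35 = 35
  bit 1 = 0: r = r^2 mod 41 = 35^2 = 36
  bit 2 = 1: r = r^2 * 35 mod 41 = 36^2 * 35 = 25*35 = 14
  bit 3 = 1: r = r^2 * 35 mod 41 = 14^2 * 35 = 32*35 = 13
  bit 4 = 0: r = r^2 mod 41 = 13^2 = 5
  -> B = 5
s = B^a = 5^30 mod 41  (bits of 30 = 11110)
  bit 0 = 1: r = r^2 * 5 mod 41 = 1^2 * 5 = 1*5 = 5
  bit 1 = 1: r = r^2 * 5 mod 41 = 5^2 * 5 = 25*5 = 2
  bit 2 = 1: r = r^2 * 5 mod 41 = 2^2 * 5 = 4*5 = 20
  bit 3 = 1: r = r^2 * 5 mod 41 = 20^2 * 5 = 31*5 = 32
  bit 4 = 0: r = r^2 mod 41 = 32^2 = 40
  -> s = B^a = 40

Answer: 9 5 40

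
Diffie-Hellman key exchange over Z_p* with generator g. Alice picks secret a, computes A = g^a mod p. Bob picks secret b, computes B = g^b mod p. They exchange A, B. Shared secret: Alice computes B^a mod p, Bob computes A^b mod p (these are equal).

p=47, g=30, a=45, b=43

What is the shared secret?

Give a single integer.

Answer: 22

Derivation:
A = 30^45 mod 47  (bits of 45 = 101101)
  bit 0 = 1: r = r^2 * 30 mod 47 = 1^2 * 30 = 1*30 = 30
  bit 1 = 0: r = r^2 mod 47 = 30^2 = 7
  bit 2 = 1: r = r^2 * 30 mod 47 = 7^2 * 30 = 2*30 = 13
  bit 3 = 1: r = r^2 * 30 mod 47 = 13^2 * 30 = 28*30 = 41
  bit 4 = 0: r = r^2 mod 47 = 41^2 = 36
  bit 5 = 1: r = r^2 * 30 mod 47 = 36^2 * 30 = 27*30 = 11
  -> A = 11
B = 30^43 mod 47  (bits of 43 = 101011)
  bit 0 = 1: r = r^2 * 30 mod 47 = 1^2 * 30 = 1*30 = 30
  bit 1 = 0: r = r^2 mod 47 = 30^2 = 7
  bit 2 = 1: r = r^2 * 30 mod 47 = 7^2 * 30 = 2*30 = 13
  bit 3 = 0: r = r^2 mod 47 = 13^2 = 28
  bit 4 = 1: r = r^2 * 30 mod 47 = 28^2 * 30 = 32*30 = 20
  bit 5 = 1: r = r^2 * 30 mod 47 = 20^2 * 30 = 24*30 = 15
  -> B = 15
s = B^a = 15^45 mod 47  (bits of 45 = 101101)
  bit 0 = 1: r = r^2 * 15 mod 47 = 1^2 * 15 = 1*15 = 15
  bit 1 = 0: r = r^2 mod 47 = 15^2 = 37
  bit 2 = 1: r = r^2 * 15 mod 47 = 37^2 * 15 = 6*15 = 43
  bit 3 = 1: r = r^2 * 15 mod 47 = 43^2 * 15 = 16*15 = 5
  bit 4 = 0: r = r^2 mod 47 = 5^2 = 25
  bit 5 = 1: r = r^2 * 15 mod 47 = 25^2 * 15 = 14*15 = 22
  -> s = B^a = 22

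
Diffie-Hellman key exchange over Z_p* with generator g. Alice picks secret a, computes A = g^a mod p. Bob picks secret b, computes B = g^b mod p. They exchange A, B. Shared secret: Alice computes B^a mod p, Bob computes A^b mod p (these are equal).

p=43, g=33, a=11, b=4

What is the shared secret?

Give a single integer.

Answer: 14

Derivation:
A = 33^11 mod 43  (bits of 11 = 1011)
  bit 0 = 1: r = r^2 * 33 mod 43 = 1^2 * 33 = 1*33 = 33
  bit 1 = 0: r = r^2 mod 43 = 33^2 = 14
  bit 2 = 1: r = r^2 * 33 mod 43 = 14^2 * 33 = 24*33 = 18
  bit 3 = 1: r = r^2 * 33 mod 43 = 18^2 * 33 = 23*33 = 28
  -> A = 28
B = 33^4 mod 43  (bits of 4 = 100)
  bit 0 = 1: r = r^2 * 33 mod 43 = 1^2 * 33 = 1*33 = 33
  bit 1 = 0: r = r^2 mod 43 = 33^2 = 14
  bit 2 = 0: r = r^2 mod 43 = 14^2 = 24
  -> B = 24
s = B^a = 24^11 mod 43  (bits of 11 = 1011)
  bit 0 = 1: r = r^2 * 24 mod 43 = 1^2 * 24 = 1*24 = 24
  bit 1 = 0: r = r^2 mod 43 = 24^2 = 17
  bit 2 = 1: r = r^2 * 24 mod 43 = 17^2 * 24 = 31*24 = 13
  bit 3 = 1: r = r^2 * 24 mod 43 = 13^2 * 24 = 40*24 = 14
  -> s = B^a = 14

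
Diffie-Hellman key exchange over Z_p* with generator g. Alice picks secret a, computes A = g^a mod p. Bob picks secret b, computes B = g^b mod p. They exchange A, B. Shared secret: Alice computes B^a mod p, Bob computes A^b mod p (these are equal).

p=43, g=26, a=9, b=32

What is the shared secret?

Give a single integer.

A = 26^9 mod 43  (bits of 9 = 1001)
  bit 0 = 1: r = r^2 * 26 mod 43 = 1^2 * 26 = 1*26 = 26
  bit 1 = 0: r = r^2 mod 43 = 26^2 = 31
  bit 2 = 0: r = r^2 mod 43 = 31^2 = 15
  bit 3 = 1: r = r^2 * 26 mod 43 = 15^2 * 26 = 10*26 = 2
  -> A = 2
B = 26^32 mod 43  (bits of 32 = 100000)
  bit 0 = 1: r = r^2 * 26 mod 43 = 1^2 * 26 = 1*26 = 26
  bit 1 = 0: r = r^2 mod 43 = 26^2 = 31
  bit 2 = 0: r = r^2 mod 43 = 31^2 = 15
  bit 3 = 0: r = r^2 mod 43 = 15^2 = 10
  bit 4 = 0: r = r^2 mod 43 = 10^2 = 14
  bit 5 = 0: r = r^2 mod 43 = 14^2 = 24
  -> B = 24
s = B^a = 24^9 mod 43  (bits of 9 = 1001)
  bit 0 = 1: r = r^2 * 24 mod 43 = 1^2 * 24 = 1*24 = 24
  bit 1 = 0: r = r^2 mod 43 = 24^2 = 17
  bit 2 = 0: r = r^2 mod 43 = 17^2 = 31
  bit 3 = 1: r = r^2 * 24 mod 43 = 31^2 * 24 = 15*24 = 16
  -> s = B^a = 16

Answer: 16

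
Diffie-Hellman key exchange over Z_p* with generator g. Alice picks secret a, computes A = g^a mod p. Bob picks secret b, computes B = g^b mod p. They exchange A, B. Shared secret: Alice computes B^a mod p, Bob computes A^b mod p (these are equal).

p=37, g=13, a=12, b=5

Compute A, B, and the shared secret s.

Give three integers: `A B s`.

Answer: 10 35 26

Derivation:
A = 13^12 mod 37  (bits of 12 = 1100)
  bit 0 = 1: r = r^2 * 13 mod 37 = 1^2 * 13 = 1*13 = 13
  bit 1 = 1: r = r^2 * 13 mod 37 = 13^2 * 13 = 21*13 = 14
  bit 2 = 0: r = r^2 mod 37 = 14^2 = 11
  bit 3 = 0: r = r^2 mod 37 = 11^2 = 10
  -> A = 10
B = 13^5 mod 37  (bits of 5 = 101)
  bit 0 = 1: r = r^2 * 13 mod 37 = 1^2 * 13 = 1*13 = 13
  bit 1 = 0: r = r^2 mod 37 = 13^2 = 21
  bit 2 = 1: r = r^2 * 13 mod 37 = 21^2 * 13 = 34*13 = 35
  -> B = 35
s = B^a = 35^12 mod 37  (bits of 12 = 1100)
  bit 0 = 1: r = r^2 * 35 mod 37 = 1^2 * 35 = 1*35 = 35
  bit 1 = 1: r = r^2 * 35 mod 37 = 35^2 * 35 = 4*35 = 29
  bit 2 = 0: r = r^2 mod 37 = 29^2 = 27
  bit 3 = 0: r = r^2 mod 37 = 27^2 = 26
  -> s = B^a = 26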